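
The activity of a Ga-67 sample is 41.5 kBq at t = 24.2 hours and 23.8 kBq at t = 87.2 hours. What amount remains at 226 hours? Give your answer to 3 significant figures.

6.99 kBq

Over Δt = 87.2 − 24.2 = 63 hours, the level fell by a factor of 41.5/23.8 ≈ 1.7437.
n = log₂(1.7437) ≈ 0.80215 half-lives, so t½ = 63/0.80215 ≈ 78.539 hours.
From t = 87.2 to t = 226: 23.8 × (1/2)^((226−87.2)/78.539) ≈ 6.9916 kBq.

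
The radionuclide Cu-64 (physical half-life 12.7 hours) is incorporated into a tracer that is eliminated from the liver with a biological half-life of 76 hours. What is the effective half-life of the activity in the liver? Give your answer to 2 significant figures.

1/t_eff = 1/t_phys + 1/t_biol = 1/12.7 + 1/76 = 0.091898 per hour.
t_eff = 12.7 × 76 / (12.7 + 76) ≈ 10.882 hours.

11 hours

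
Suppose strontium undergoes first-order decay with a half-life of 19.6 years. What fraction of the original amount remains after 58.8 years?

0.125

n = 58.8/19.6 ≈ 3 half-lives.
Fraction remaining = (1/2)^3 ≈ 0.125.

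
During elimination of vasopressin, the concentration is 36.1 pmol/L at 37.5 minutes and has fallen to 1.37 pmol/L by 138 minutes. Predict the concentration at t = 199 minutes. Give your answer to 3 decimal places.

0.188 pmol/L

Over Δt = 138 − 37.5 = 100.5 minutes, the level fell by a factor of 36.1/1.37 ≈ 26.35.
n = log₂(26.35) ≈ 4.7198 half-lives, so t½ = 100.5/4.7198 ≈ 21.293 minutes.
From t = 138 to t = 199: 1.37 × (1/2)^((199−138)/21.293) ≈ 0.18808 pmol/L.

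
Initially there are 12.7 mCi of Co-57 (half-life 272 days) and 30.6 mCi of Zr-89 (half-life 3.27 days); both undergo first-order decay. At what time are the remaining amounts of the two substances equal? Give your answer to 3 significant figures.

4.20 days

Set 12.7·(1/2)^(t/272) = 30.6·(1/2)^(t/3.27).
Taking log₂: log₂(12.7/30.6) = t·(1/272 − 1/3.27).
log₂(0.41503) = -1.2687; 1/272 − 1/3.27 = -0.30213.
t = -1.2687 / -0.30213 ≈ 4.1991 days.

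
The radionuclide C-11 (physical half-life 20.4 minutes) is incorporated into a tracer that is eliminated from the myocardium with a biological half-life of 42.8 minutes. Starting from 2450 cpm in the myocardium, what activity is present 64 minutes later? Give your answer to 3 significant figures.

98.8 cpm

1/t_eff = 1/t_phys + 1/t_biol = 1/20.4 + 1/42.8 = 0.072384 per minute.
t_eff = 20.4 × 42.8 / (20.4 + 42.8) ≈ 13.815 minutes.
Remaining = 2450 × (1/2)^(64/13.815) = 2450 × (1/2)^4.6326 ≈ 98.769 cpm.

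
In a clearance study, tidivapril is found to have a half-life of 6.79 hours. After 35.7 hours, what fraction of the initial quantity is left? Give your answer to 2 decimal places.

n = 35.7/6.79 ≈ 5.2577 half-lives.
Fraction remaining = (1/2)^5.2577 ≈ 0.026138.

0.03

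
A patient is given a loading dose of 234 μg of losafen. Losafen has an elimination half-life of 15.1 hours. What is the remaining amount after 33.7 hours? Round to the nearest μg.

Number of half-lives: n = 33.7/15.1 ≈ 2.2318.
Remaining = 234 × (1/2)^2.2318 = 234 × 0.21289 ≈ 49.817 μg.

50 μg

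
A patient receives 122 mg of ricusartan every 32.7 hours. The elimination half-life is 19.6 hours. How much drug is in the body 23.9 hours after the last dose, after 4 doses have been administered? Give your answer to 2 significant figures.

76 mg

The 4 doses were given 122, 89.3, 56.6, 23.9 hours ago.
Total = 122·(1/2)^(122/19.6) + 122·(1/2)^(89.3/19.6) + 122·(1/2)^(56.6/19.6) + 122·(1/2)^(23.9/19.6)
      = 1.6316 + 5.186 + 16.484 + 52.395 ≈ 75.696 mg.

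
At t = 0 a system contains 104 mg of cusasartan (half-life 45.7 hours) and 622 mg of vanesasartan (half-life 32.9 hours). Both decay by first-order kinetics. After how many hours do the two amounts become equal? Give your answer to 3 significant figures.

303 hours

Set 104·(1/2)^(t/45.7) = 622·(1/2)^(t/32.9).
Taking log₂: log₂(104/622) = t·(1/45.7 − 1/32.9).
log₂(0.1672) = -2.5803; 1/45.7 − 1/32.9 = -0.0085133.
t = -2.5803 / -0.0085133 ≈ 303.09 hours.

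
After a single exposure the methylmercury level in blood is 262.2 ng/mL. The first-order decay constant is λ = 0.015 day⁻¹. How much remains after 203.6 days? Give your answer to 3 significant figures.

12.4 ng/mL

t½ = ln 2 / λ = 0.69315 / 0.015 ≈ 46.21 days.
Number of half-lives: n = 203.6/46.21 ≈ 4.406.
Remaining = 262.2 × (1/2)^4.406 = 262.2 × 0.04717 ≈ 12.368 ng/mL.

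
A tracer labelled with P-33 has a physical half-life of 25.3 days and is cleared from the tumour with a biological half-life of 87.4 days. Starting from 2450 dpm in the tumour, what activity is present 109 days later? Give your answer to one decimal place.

52.1 dpm

1/t_eff = 1/t_phys + 1/t_biol = 1/25.3 + 1/87.4 = 0.050967 per day.
t_eff = 25.3 × 87.4 / (25.3 + 87.4) ≈ 19.62 days.
Remaining = 2450 × (1/2)^(109/19.62) = 2450 × (1/2)^5.5554 ≈ 52.097 dpm.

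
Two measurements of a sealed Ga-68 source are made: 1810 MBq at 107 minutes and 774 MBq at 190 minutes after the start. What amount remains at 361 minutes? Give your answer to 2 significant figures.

Over Δt = 190 − 107 = 83 minutes, the level fell by a factor of 1810/774 ≈ 2.3385.
n = log₂(2.3385) ≈ 1.2256 half-lives, so t½ = 83/1.2256 ≈ 67.723 minutes.
From t = 190 to t = 361: 774 × (1/2)^((361−190)/67.723) ≈ 134.47 MBq.

130 MBq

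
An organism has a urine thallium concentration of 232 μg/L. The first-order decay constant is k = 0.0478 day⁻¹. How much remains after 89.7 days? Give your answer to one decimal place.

t½ = ln 2 / k = 0.69315 / 0.0478 ≈ 14.501 days.
Number of half-lives: n = 89.7/14.501 ≈ 6.1858.
Remaining = 232 × (1/2)^6.1858 = 232 × 0.013737 ≈ 3.187 μg/L.

3.2 μg/L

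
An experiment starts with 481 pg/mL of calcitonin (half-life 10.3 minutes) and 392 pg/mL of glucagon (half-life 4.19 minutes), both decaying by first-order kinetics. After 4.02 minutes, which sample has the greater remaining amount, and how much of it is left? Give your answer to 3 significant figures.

calcitonin: 481 × (1/2)^0.39029 ≈ 366.99 pg/mL.
glucagon: 392 × (1/2)^0.95943 ≈ 201.59 pg/mL.
Calcitonin has more remaining, at ≈ 366.99 pg/mL.

calcitonin, 367 pg/mL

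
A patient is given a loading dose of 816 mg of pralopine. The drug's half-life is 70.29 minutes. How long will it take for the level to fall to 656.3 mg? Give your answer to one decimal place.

22.1 minutes

Fraction remaining = 656.3/816 ≈ 0.80429.
n = log₂(816/656.3) = ln(1.2433)/ln 2 ≈ 0.31421 half-lives.
t = n × t½ = 0.31421 × 70.29 ≈ 22.086 minutes.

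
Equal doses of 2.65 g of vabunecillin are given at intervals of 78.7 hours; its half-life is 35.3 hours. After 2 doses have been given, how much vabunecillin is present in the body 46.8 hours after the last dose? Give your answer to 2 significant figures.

The 2 doses were given 125.5, 46.8 hours ago.
Total = 2.65·(1/2)^(125.5/35.3) + 2.65·(1/2)^(46.8/35.3)
      = 0.22543 + 1.0572 ≈ 1.2826 g.

1.3 g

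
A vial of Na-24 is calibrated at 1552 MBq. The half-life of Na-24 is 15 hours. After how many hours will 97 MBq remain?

97/1552 = 1/16, so 4 half-lives have elapsed.
t = 4 × 15 = 60 hours.

60 hours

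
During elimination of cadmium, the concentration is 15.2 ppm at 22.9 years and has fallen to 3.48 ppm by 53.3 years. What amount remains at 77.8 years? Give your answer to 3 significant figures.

Over Δt = 53.3 − 22.9 = 30.4 years, the level fell by a factor of 15.2/3.48 ≈ 4.3678.
n = log₂(4.3678) ≈ 2.1269 half-lives, so t½ = 30.4/2.1269 ≈ 14.293 years.
From t = 53.3 to t = 77.8: 3.48 × (1/2)^((77.8−53.3)/14.293) ≈ 1.0607 ppm.

1.06 ppm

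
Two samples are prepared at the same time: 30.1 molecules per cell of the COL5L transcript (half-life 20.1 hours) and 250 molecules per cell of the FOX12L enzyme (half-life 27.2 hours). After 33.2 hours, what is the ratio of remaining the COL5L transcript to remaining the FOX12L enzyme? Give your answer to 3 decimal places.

COL5L transcript: 30.1 × (1/2)^(33.2/20.1) = 30.1 × (1/2)^1.6517 ≈ 9.5795 molecules per cell.
FOX12L enzyme: 250 × (1/2)^(33.2/27.2) = 250 × (1/2)^1.2206 ≈ 107.28 molecules per cell.
Ratio ≈ 9.5795 / 107.28 ≈ 0.089297.

0.089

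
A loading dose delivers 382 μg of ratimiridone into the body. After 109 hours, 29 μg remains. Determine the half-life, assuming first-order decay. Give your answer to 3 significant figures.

A/A₀ = 29/382 ≈ 0.075916.
n = log₂(13.172) ≈ 3.7194 half-lives elapsed in 109 hours.
t½ = 109/3.7194 ≈ 29.305 hours.

29.3 hours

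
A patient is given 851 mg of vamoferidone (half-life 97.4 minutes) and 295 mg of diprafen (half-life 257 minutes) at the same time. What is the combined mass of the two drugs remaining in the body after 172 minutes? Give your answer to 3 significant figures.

vamoferidone: 851 × (1/2)^(172/97.4) = 851 × (1/2)^1.7659 ≈ 250.23 mg.
diprafen: 295 × (1/2)^(172/257) = 295 × (1/2)^0.66926 ≈ 185.5 mg.
Total = 250.23 + 185.5 ≈ 435.73 mg.

436 mg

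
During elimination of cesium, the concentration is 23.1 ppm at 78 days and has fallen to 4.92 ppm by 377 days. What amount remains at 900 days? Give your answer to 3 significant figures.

0.329 ppm

Over Δt = 377 − 78 = 299 days, the level fell by a factor of 23.1/4.92 ≈ 4.6951.
n = log₂(4.6951) ≈ 2.2312 half-lives, so t½ = 299/2.2312 ≈ 134.01 days.
From t = 377 to t = 900: 4.92 × (1/2)^((900−377)/134.01) ≈ 0.32896 ppm.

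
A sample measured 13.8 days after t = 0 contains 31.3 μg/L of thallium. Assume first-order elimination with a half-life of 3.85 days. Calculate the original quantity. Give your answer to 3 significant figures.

375 μg/L

Number of half-lives elapsed: n = 13.8/3.85 ≈ 3.5844.
A₀ = A × 2^n = 31.3 × 2^3.5844 = 31.3 × 11.995 ≈ 375.46 μg/L.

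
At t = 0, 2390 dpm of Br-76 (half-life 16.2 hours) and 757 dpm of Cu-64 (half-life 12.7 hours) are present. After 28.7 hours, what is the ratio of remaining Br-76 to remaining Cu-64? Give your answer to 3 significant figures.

Br-76: 2390 × (1/2)^(28.7/16.2) = 2390 × (1/2)^1.7716 ≈ 699.99 dpm.
Cu-64: 757 × (1/2)^(28.7/12.7) = 757 × (1/2)^2.2598 ≈ 158.06 dpm.
Ratio ≈ 699.99 / 158.06 ≈ 4.4287.

4.43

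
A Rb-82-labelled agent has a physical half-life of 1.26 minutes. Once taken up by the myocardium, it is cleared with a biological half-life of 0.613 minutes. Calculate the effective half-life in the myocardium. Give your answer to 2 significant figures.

0.41 minutes

1/t_eff = 1/t_phys + 1/t_biol = 1/1.26 + 1/0.613 = 2.425 per minute.
t_eff = 1.26 × 0.613 / (1.26 + 0.613) ≈ 0.41238 minutes.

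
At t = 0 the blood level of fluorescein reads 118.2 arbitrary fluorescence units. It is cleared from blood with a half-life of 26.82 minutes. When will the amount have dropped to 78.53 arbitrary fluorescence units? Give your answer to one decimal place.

Fraction remaining = 78.53/118.2 ≈ 0.66438.
n = log₂(118.2/78.53) = ln(1.5052)/ln 2 ≈ 0.58991 half-lives.
t = n × t½ = 0.58991 × 26.82 ≈ 15.821 minutes.

15.8 minutes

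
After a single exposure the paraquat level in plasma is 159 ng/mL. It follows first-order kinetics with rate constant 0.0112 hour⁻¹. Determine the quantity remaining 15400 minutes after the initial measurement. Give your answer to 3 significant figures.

8.97 ng/mL

t½ = ln 2 / λ = 0.69315 / 0.0112 ≈ 61.888 hours.
Convert the elapsed time: 15400 minutes = 256.667 hours.
Number of half-lives: n = 256.667/61.888 ≈ 4.1473.
Remaining = 159 × (1/2)^4.1473 = 159 × 0.056435 ≈ 8.9732 ng/mL.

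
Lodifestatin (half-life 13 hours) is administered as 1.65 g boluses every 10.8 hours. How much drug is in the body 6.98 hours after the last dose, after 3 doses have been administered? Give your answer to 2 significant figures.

The 3 doses were given 28.58, 17.78, 6.98 hours ago.
Total = 1.65·(1/2)^(28.58/13) + 1.65·(1/2)^(17.78/13) + 1.65·(1/2)^(6.98/13)
      = 0.35949 + 0.63939 + 1.1372 ≈ 2.1361 g.

2.1 g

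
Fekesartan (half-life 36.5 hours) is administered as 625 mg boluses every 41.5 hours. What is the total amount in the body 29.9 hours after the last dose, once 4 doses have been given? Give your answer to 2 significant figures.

620 mg

The 4 doses were given 154.4, 112.9, 71.4, 29.9 hours ago.
Total = 625·(1/2)^(154.4/36.5) + 625·(1/2)^(112.9/36.5) + 625·(1/2)^(71.4/36.5) + 625·(1/2)^(29.9/36.5)
      = 33.303 + 73.24 + 161.07 + 354.23 ≈ 621.84 mg.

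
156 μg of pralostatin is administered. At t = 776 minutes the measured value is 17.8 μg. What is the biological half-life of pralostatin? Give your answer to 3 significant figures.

A/A₀ = 17.8/156 ≈ 0.1141.
n = log₂(8.764) ≈ 3.1316 half-lives elapsed in 776 minutes.
t½ = 776/3.1316 ≈ 247.8 minutes.

248 minutes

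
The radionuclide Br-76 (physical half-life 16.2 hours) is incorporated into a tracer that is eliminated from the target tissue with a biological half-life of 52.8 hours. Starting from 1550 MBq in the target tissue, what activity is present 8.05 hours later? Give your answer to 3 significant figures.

988 MBq

1/t_eff = 1/t_phys + 1/t_biol = 1/16.2 + 1/52.8 = 0.080668 per hour.
t_eff = 16.2 × 52.8 / (16.2 + 52.8) ≈ 12.397 hours.
Remaining = 1550 × (1/2)^(8.05/12.397) = 1550 × (1/2)^0.64938 ≈ 988.21 MBq.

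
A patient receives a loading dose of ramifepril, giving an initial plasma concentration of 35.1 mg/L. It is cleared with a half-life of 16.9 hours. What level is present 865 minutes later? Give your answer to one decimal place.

Convert the elapsed time: 865 minutes = 14.4167 hours.
Number of half-lives: n = 14.4167/16.9 ≈ 0.85306.
Remaining = 35.1 × (1/2)^0.85306 = 35.1 × 0.55361 ≈ 19.432 mg/L.

19.4 mg/L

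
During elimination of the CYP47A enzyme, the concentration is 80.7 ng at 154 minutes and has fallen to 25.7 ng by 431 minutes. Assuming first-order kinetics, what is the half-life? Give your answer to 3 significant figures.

168 minutes

Over Δt = 431 − 154 = 277 minutes, the level fell by a factor of 80.7/25.7 ≈ 3.1401.
n = log₂(3.1401) ≈ 1.6508 half-lives, so t½ = 277/1.6508 ≈ 167.8 minutes.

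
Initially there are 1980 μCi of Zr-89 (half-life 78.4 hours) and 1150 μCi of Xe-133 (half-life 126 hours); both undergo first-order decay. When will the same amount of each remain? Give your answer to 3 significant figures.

163 hours

Set 1980·(1/2)^(t/78.4) = 1150·(1/2)^(t/126).
Taking log₂: log₂(1980/1150) = t·(1/78.4 − 1/126).
log₂(1.7217) = 0.78387; 1/78.4 − 1/126 = 0.0048186.
t = 0.78387 / 0.0048186 ≈ 162.68 hours.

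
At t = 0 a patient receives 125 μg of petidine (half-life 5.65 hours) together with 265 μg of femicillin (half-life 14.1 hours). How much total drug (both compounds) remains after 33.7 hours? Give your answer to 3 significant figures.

52.6 μg

petidine: 125 × (1/2)^(33.7/5.65) = 125 × (1/2)^5.9646 ≈ 2.0016 μg.
femicillin: 265 × (1/2)^(33.7/14.1) = 265 × (1/2)^2.3901 ≈ 50.555 μg.
Total = 2.0016 + 50.555 ≈ 52.556 μg.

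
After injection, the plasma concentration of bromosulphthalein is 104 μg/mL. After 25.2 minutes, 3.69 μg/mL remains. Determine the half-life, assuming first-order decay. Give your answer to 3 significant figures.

A/A₀ = 3.69/104 ≈ 0.035481.
n = log₂(28.184) ≈ 4.8168 half-lives elapsed in 25.2 minutes.
t½ = 25.2/4.8168 ≈ 5.2317 minutes.

5.23 minutes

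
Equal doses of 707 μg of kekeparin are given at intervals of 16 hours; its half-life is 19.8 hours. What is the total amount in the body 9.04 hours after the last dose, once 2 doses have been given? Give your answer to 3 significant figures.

The 2 doses were given 25.04, 9.04 hours ago.
Total = 707·(1/2)^(25.04/19.8) + 707·(1/2)^(9.04/19.8)
      = 294.25 + 515.2 ≈ 809.46 μg.

809 μg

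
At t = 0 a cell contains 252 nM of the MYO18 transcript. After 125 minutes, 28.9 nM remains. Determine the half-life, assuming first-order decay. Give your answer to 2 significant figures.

40 minutes

A/A₀ = 28.9/252 ≈ 0.11468.
n = log₂(8.7197) ≈ 3.1243 half-lives elapsed in 125 minutes.
t½ = 125/3.1243 ≈ 40.009 minutes.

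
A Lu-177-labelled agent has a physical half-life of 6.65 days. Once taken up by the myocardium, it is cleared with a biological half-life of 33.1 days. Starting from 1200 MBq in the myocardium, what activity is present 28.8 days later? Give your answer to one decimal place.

1/t_eff = 1/t_phys + 1/t_biol = 1/6.65 + 1/33.1 = 0.18059 per day.
t_eff = 6.65 × 33.1 / (6.65 + 33.1) ≈ 5.5375 days.
Remaining = 1200 × (1/2)^(28.8/5.5375) = 1200 × (1/2)^5.2009 ≈ 32.625 MBq.

32.6 MBq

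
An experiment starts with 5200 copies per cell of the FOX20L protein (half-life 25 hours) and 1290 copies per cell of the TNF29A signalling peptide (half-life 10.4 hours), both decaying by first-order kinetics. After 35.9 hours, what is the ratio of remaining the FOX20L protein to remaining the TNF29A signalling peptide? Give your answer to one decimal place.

FOX20L protein: 5200 × (1/2)^(35.9/25) = 5200 × (1/2)^1.436 ≈ 1921.9 copies per cell.
TNF29A signalling peptide: 1290 × (1/2)^(35.9/10.4) = 1290 × (1/2)^3.4519 ≈ 117.88 copies per cell.
Ratio ≈ 1921.9 / 117.88 ≈ 16.303.

16.3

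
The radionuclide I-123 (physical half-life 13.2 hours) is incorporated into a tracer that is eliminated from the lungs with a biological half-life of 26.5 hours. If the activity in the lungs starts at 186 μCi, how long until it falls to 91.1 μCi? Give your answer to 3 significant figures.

9.07 hours

1/t_eff = 1/t_phys + 1/t_biol = 1/13.2 + 1/26.5 = 0.11349 per hour.
t_eff = 13.2 × 26.5 / (13.2 + 26.5) ≈ 8.8111 hours.
n = log₂(186/91.1) ≈ 1.0298; t = 1.0298 × 8.8111 ≈ 9.0735 hours.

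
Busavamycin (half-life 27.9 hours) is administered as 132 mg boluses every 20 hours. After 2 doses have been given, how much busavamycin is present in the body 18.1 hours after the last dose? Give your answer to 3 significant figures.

The 2 doses were given 38.1, 18.1 hours ago.
Total = 132·(1/2)^(38.1/27.9) + 132·(1/2)^(18.1/27.9)
      = 51.226 + 84.194 ≈ 135.42 mg.

135 mg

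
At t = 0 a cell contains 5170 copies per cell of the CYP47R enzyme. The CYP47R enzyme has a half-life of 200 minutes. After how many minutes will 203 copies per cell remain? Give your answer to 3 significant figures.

Fraction remaining = 203/5170 ≈ 0.039265.
n = log₂(5170/203) = ln(25.468)/ln 2 ≈ 4.6706 half-lives.
t = n × t½ = 4.6706 × 200 ≈ 934.12 minutes.

934 minutes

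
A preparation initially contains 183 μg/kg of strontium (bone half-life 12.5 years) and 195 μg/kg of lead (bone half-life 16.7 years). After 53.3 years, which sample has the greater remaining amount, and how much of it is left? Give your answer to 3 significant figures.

strontium: 183 × (1/2)^4.264 ≈ 9.5249 μg/kg.
lead: 195 × (1/2)^3.1916 ≈ 21.343 μg/kg.
Lead has more remaining, at ≈ 21.343 μg/kg.

lead, 21.3 μg/kg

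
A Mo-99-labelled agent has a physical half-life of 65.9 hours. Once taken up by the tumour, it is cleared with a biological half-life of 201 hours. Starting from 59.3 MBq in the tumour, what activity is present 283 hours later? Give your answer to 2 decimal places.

1.14 MBq

1/t_eff = 1/t_phys + 1/t_biol = 1/65.9 + 1/201 = 0.02015 per hour.
t_eff = 65.9 × 201 / (65.9 + 201) ≈ 49.629 hours.
Remaining = 59.3 × (1/2)^(283/49.629) = 59.3 × (1/2)^5.7023 ≈ 1.1389 MBq.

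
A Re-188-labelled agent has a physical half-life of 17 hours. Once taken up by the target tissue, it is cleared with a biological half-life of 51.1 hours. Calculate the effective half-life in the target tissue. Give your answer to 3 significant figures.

1/t_eff = 1/t_phys + 1/t_biol = 1/17 + 1/51.1 = 0.078393 per hour.
t_eff = 17 × 51.1 / (17 + 51.1) ≈ 12.756 hours.

12.8 hours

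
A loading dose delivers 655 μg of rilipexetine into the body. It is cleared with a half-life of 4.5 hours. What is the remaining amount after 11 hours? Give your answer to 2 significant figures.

120 μg

Number of half-lives: n = 11/4.5 ≈ 2.4444.
Remaining = 655 × (1/2)^2.4444 = 655 × 0.18372 ≈ 120.33 μg.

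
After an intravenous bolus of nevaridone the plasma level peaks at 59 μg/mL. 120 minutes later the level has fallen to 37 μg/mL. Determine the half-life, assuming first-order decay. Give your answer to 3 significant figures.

A/A₀ = 37/59 ≈ 0.62712.
n = log₂(1.5946) ≈ 0.67319 half-lives elapsed in 120 minutes.
t½ = 120/0.67319 ≈ 178.26 minutes.

178 minutes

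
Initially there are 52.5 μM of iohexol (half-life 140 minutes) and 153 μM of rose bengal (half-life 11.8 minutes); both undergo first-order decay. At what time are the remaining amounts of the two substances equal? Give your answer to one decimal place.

19.9 minutes

Set 52.5·(1/2)^(t/140) = 153·(1/2)^(t/11.8).
Taking log₂: log₂(52.5/153) = t·(1/140 − 1/11.8).
log₂(0.34314) = -1.5431; 1/140 − 1/11.8 = -0.077603.
t = -1.5431 / -0.077603 ≈ 19.885 minutes.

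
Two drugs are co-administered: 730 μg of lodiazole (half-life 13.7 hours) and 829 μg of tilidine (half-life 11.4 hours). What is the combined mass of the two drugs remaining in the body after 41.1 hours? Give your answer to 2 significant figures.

160 μg

lodiazole: 730 × (1/2)^(41.1/13.7) = 730 × (1/2)^3 ≈ 91.25 μg.
tilidine: 829 × (1/2)^(41.1/11.4) = 829 × (1/2)^3.6053 ≈ 68.118 μg.
Total = 91.25 + 68.118 ≈ 159.37 μg.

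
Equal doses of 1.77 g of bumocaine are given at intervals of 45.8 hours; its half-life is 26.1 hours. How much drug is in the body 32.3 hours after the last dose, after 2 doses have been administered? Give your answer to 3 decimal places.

The 2 doses were given 78.1, 32.3 hours ago.
Total = 1.77·(1/2)^(78.1/26.1) + 1.77·(1/2)^(32.3/26.1)
      = 0.22243 + 0.75064 ≈ 0.97307 g.

0.973 g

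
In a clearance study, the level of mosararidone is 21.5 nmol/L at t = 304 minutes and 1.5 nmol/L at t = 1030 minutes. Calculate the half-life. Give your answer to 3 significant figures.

Over Δt = 1030 − 304 = 726 minutes, the level fell by a factor of 21.5/1.5 ≈ 14.333.
n = log₂(14.333) ≈ 3.8413 half-lives, so t½ = 726/3.8413 ≈ 189 minutes.

189 minutes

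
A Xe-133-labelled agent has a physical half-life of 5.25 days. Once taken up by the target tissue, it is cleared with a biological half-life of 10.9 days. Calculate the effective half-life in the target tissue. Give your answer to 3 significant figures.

3.54 days

1/t_eff = 1/t_phys + 1/t_biol = 1/5.25 + 1/10.9 = 0.28222 per day.
t_eff = 5.25 × 10.9 / (5.25 + 10.9) ≈ 3.5433 days.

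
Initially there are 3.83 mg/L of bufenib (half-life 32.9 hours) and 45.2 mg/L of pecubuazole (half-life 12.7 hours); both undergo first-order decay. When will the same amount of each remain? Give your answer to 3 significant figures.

Set 3.83·(1/2)^(t/32.9) = 45.2·(1/2)^(t/12.7).
Taking log₂: log₂(3.83/45.2) = t·(1/32.9 − 1/12.7).
log₂(0.084735) = -3.5609; 1/32.9 − 1/12.7 = -0.048345.
t = -3.5609 / -0.048345 ≈ 73.656 hours.

73.7 hours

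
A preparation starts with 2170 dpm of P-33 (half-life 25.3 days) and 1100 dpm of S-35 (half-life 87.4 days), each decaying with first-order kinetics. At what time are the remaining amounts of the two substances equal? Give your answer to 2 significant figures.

Set 2170·(1/2)^(t/25.3) = 1100·(1/2)^(t/87.4).
Taking log₂: log₂(2170/1100) = t·(1/25.3 − 1/87.4).
log₂(1.9727) = 0.98019; 1/25.3 − 1/87.4 = 0.028084.
t = 0.98019 / 0.028084 ≈ 34.902 days.

35 days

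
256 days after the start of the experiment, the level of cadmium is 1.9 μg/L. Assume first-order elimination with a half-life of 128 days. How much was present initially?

Number of half-lives elapsed: n = 256/128 ≈ 2.
A₀ = A × 2^n = 1.9 × 2^2 = 1.9 × 4 ≈ 7.6 μg/L.

7.6 μg/L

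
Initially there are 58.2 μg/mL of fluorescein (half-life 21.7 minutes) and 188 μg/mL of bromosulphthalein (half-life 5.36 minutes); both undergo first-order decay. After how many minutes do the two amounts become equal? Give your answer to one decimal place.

12.0 minutes

Set 58.2·(1/2)^(t/21.7) = 188·(1/2)^(t/5.36).
Taking log₂: log₂(58.2/188) = t·(1/21.7 − 1/5.36).
log₂(0.30957) = -1.6916; 1/21.7 − 1/5.36 = -0.14048.
t = -1.6916 / -0.14048 ≈ 12.042 minutes.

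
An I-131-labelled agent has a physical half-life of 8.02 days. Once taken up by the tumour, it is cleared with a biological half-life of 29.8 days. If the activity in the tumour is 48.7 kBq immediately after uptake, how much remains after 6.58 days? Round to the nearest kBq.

1/t_eff = 1/t_phys + 1/t_biol = 1/8.02 + 1/29.8 = 0.15825 per day.
t_eff = 8.02 × 29.8 / (8.02 + 29.8) ≈ 6.3193 days.
Remaining = 48.7 × (1/2)^(6.58/6.3193) = 48.7 × (1/2)^1.0413 ≈ 23.664 kBq.

24 kBq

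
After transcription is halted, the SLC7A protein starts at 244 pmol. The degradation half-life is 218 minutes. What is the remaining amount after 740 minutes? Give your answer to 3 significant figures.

23.2 pmol

Number of half-lives: n = 740/218 ≈ 3.3945.
Remaining = 244 × (1/2)^3.3945 = 244 × 0.095094 ≈ 23.203 pmol.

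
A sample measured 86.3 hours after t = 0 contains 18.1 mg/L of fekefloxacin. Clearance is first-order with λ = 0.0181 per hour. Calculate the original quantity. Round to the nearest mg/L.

t½ = ln 2 / λ = 0.69315 / 0.0181 ≈ 38.295 hours.
Number of half-lives elapsed: n = 86.3/38.295 ≈ 2.2535.
A₀ = A × 2^n = 18.1 × 2^2.2535 = 18.1 × 4.7685 ≈ 86.31 mg/L.

86 mg/L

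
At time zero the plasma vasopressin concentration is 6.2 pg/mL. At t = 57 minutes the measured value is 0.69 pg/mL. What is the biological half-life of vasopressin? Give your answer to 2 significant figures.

A/A₀ = 0.69/6.2 ≈ 0.11129.
n = log₂(8.9855) ≈ 3.1676 half-lives elapsed in 57 minutes.
t½ = 57/3.1676 ≈ 17.995 minutes.

18 minutes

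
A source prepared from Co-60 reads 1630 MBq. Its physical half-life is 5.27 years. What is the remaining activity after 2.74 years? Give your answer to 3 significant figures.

1140 MBq

Number of half-lives: n = 2.74/5.27 ≈ 0.51992.
Remaining = 1630 × (1/2)^0.51992 = 1630 × 0.69741 ≈ 1136.8 MBq.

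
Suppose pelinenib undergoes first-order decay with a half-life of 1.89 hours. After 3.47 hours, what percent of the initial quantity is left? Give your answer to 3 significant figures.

28.0%

n = 3.47/1.89 ≈ 1.836 half-lives.
Fraction remaining = (1/2)^1.836 ≈ 0.2801, i.e. 28.01%.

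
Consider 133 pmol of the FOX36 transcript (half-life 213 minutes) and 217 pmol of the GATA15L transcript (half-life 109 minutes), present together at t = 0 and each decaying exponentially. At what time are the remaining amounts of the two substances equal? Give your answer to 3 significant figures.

Set 133·(1/2)^(t/213) = 217·(1/2)^(t/109).
Taking log₂: log₂(133/217) = t·(1/213 − 1/109).
log₂(0.6129) = -0.70627; 1/213 − 1/109 = -0.0044795.
t = -0.70627 / -0.0044795 ≈ 157.67 minutes.

158 minutes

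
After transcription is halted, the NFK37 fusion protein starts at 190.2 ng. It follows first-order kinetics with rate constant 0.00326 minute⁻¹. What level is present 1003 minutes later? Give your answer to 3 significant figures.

t½ = ln 2 / k = 0.69315 / 0.00326 ≈ 212.62 minutes.
Number of half-lives: n = 1003/212.62 ≈ 4.7173.
Remaining = 190.2 × (1/2)^4.7173 = 190.2 × 0.038015 ≈ 7.2304 ng.

7.23 ng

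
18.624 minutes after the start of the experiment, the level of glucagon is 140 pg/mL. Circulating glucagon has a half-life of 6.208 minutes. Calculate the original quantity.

Number of half-lives elapsed: n = 18.624/6.208 ≈ 3.
A₀ = A × 2^n = 140 × 2^3 = 140 × 8 ≈ 1120 pg/mL.

1120 pg/mL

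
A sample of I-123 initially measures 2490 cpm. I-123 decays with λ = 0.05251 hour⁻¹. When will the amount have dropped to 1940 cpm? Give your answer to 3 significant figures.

t½ = ln 2 / λ = 0.69315 / 0.05251 ≈ 13.2 hours.
Fraction remaining = 1940/2490 ≈ 0.77912.
n = log₂(2490/1940) = ln(1.2835)/ln 2 ≈ 0.36009 half-lives.
t = n × t½ = 0.36009 × 13.2 ≈ 4.7533 hours.

4.75 hours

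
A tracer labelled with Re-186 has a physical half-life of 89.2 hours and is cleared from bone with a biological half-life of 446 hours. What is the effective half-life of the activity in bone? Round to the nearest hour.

1/t_eff = 1/t_phys + 1/t_biol = 1/89.2 + 1/446 = 0.013453 per hour.
t_eff = 89.2 × 446 / (89.2 + 446) ≈ 74.333 hours.

74 hours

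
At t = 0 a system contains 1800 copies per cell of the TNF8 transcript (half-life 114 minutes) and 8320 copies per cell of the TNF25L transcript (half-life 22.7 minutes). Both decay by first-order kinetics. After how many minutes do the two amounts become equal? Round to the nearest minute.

63 minutes

Set 1800·(1/2)^(t/114) = 8320·(1/2)^(t/22.7).
Taking log₂: log₂(1800/8320) = t·(1/114 − 1/22.7).
log₂(0.21635) = -2.2086; 1/114 − 1/22.7 = -0.035281.
t = -2.2086 / -0.035281 ≈ 62.6 minutes.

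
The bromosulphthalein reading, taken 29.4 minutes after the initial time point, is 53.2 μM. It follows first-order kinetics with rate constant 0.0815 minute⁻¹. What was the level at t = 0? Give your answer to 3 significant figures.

584 μM

t½ = ln 2 / k = 0.69315 / 0.0815 ≈ 8.5049 minutes.
Number of half-lives elapsed: n = 29.4/8.5049 ≈ 3.4568.
A₀ = A × 2^n = 53.2 × 2^3.4568 = 53.2 × 10.98 ≈ 584.15 μM.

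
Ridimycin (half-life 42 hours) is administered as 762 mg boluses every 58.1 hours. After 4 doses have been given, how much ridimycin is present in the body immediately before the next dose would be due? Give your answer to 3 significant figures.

The 4 doses were given 232.4, 174.3, 116.2, 58.1 hours ago.
Total = 762·(1/2)^(232.4/42) + 762·(1/2)^(174.3/42) + 762·(1/2)^(116.2/42) + 762·(1/2)^(58.1/42)
      = 16.453 + 42.922 + 111.97 + 292.1 ≈ 463.45 mg.

463 mg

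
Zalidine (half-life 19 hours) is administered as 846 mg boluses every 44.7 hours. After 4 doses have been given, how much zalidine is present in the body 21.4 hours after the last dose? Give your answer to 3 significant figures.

The 4 doses were given 155.5, 110.8, 66.1, 21.4 hours ago.
Total = 846·(1/2)^(155.5/19) + 846·(1/2)^(110.8/19) + 846·(1/2)^(66.1/19) + 846·(1/2)^(21.4/19)
      = 2.9086 + 14.856 + 75.876 + 387.54 ≈ 481.18 mg.

481 mg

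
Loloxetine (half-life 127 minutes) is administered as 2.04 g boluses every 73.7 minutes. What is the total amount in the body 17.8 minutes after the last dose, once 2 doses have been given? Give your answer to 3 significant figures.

The 2 doses were given 91.5, 17.8 minutes ago.
Total = 2.04·(1/2)^(91.5/127) + 2.04·(1/2)^(17.8/127)
      = 1.2381 + 1.8511 ≈ 3.0892 g.

3.09 g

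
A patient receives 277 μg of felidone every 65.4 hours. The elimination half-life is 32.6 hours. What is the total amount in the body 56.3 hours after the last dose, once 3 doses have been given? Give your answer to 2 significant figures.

The 3 doses were given 187.1, 121.7, 56.3 hours ago.
Total = 277·(1/2)^(187.1/32.6) + 277·(1/2)^(121.7/32.6) + 277·(1/2)^(56.3/32.6)
      = 5.1855 + 20.83 + 83.676 ≈ 109.69 μg.

110 μg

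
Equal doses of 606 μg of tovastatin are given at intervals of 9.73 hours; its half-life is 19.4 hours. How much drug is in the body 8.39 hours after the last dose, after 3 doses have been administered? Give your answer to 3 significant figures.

990 μg

The 3 doses were given 27.85, 18.12, 8.39 hours ago.
Total = 606·(1/2)^(27.85/19.4) + 606·(1/2)^(18.12/19.4) + 606·(1/2)^(8.39/19.4)
      = 224.04 + 317.18 + 449.04 ≈ 990.26 μg.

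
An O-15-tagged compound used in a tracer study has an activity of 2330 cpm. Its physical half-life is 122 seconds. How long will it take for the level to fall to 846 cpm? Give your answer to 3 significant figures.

Fraction remaining = 846/2330 ≈ 0.36309.
n = log₂(2330/846) = ln(2.7541)/ln 2 ≈ 1.4616 half-lives.
t = n × t½ = 1.4616 × 122 ≈ 178.32 seconds.

178 seconds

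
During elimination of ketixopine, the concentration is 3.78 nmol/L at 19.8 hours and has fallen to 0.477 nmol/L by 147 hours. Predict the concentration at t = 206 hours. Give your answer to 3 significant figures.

Over Δt = 147 − 19.8 = 127.2 hours, the level fell by a factor of 3.78/0.477 ≈ 7.9245.
n = log₂(7.9245) ≈ 2.9863 half-lives, so t½ = 127.2/2.9863 ≈ 42.594 hours.
From t = 147 to t = 206: 0.477 × (1/2)^((206−147)/42.594) ≈ 0.18262 nmol/L.

0.183 nmol/L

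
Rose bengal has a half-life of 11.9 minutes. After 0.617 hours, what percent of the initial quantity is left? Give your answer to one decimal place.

0.617 hours = 37.02 minutes.
n = 37.02/11.9 ≈ 3.1109 half-lives.
Fraction remaining = (1/2)^3.1109 ≈ 0.11575, i.e. 11.575%.

11.6%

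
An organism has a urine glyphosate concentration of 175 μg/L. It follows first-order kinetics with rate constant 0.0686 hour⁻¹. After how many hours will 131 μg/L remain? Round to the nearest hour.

t½ = ln 2 / λ = 0.69315 / 0.0686 ≈ 10.104 hours.
Fraction remaining = 131/175 ≈ 0.74857.
n = log₂(175/131) = ln(1.3359)/ln 2 ≈ 0.41779 half-lives.
t = n × t½ = 0.41779 × 10.104 ≈ 4.2214 hours.

4 hours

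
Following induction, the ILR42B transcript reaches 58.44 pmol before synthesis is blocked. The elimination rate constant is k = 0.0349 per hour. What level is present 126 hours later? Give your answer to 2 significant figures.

0.72 pmol

t½ = ln 2 / k = 0.69315 / 0.0349 ≈ 19.861 hours.
Number of half-lives: n = 126/19.861 ≈ 6.3441.
Remaining = 58.44 × (1/2)^6.3441 = 58.44 × 0.012309 ≈ 0.71936 pmol.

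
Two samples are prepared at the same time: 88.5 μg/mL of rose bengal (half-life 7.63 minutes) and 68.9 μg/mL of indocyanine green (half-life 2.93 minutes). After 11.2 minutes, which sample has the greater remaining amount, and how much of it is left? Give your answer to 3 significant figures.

rose bengal, 32.0 μg/mL

rose bengal: 88.5 × (1/2)^1.4679 ≈ 31.994 μg/mL.
indocyanine green: 68.9 × (1/2)^3.8225 ≈ 4.8699 μg/mL.
Rose bengal has more remaining, at ≈ 31.994 μg/mL.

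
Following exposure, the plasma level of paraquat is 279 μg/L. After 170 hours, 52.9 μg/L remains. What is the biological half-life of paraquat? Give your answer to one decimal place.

A/A₀ = 52.9/279 ≈ 0.18961.
n = log₂(5.2741) ≈ 2.3989 half-lives elapsed in 170 hours.
t½ = 170/2.3989 ≈ 70.865 hours.

70.9 hours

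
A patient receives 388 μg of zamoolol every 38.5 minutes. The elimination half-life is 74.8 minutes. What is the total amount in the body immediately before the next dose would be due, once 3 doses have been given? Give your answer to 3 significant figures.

595 μg

The 3 doses were given 115.5, 77, 38.5 minutes ago.
Total = 388·(1/2)^(115.5/74.8) + 388·(1/2)^(77/74.8) + 388·(1/2)^(38.5/74.8)
      = 133.05 + 190.09 + 271.58 ≈ 594.71 μg.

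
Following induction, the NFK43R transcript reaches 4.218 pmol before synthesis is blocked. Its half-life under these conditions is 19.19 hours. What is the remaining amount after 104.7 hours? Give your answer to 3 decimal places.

Number of half-lives: n = 104.7/19.19 ≈ 5.456.
Remaining = 4.218 × (1/2)^5.456 = 4.218 × 0.022782 ≈ 0.096094 pmol.

0.096 pmol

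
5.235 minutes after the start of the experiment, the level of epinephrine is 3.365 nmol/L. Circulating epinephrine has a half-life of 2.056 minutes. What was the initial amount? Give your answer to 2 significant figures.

Number of half-lives elapsed: n = 5.235/2.056 ≈ 2.5462.
A₀ = A × 2^n = 3.365 × 2^2.5462 = 3.365 × 5.841 ≈ 19.655 nmol/L.

20 nmol/L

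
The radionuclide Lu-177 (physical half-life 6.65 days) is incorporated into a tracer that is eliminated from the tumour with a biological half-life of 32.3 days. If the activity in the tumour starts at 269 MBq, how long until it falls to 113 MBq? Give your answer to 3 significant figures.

6.90 days

1/t_eff = 1/t_phys + 1/t_biol = 1/6.65 + 1/32.3 = 0.18134 per day.
t_eff = 6.65 × 32.3 / (6.65 + 32.3) ≈ 5.5146 days.
n = log₂(269/113) ≈ 1.2513; t = 1.2513 × 5.5146 ≈ 6.9004 days.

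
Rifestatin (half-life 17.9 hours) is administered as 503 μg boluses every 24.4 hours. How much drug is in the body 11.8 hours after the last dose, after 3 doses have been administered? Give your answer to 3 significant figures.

490 μg

The 3 doses were given 60.6, 36.2, 11.8 hours ago.
Total = 503·(1/2)^(60.6/17.9) + 503·(1/2)^(36.2/17.9) + 503·(1/2)^(11.8/17.9)
      = 48.133 + 123.82 + 318.51 ≈ 490.46 μg.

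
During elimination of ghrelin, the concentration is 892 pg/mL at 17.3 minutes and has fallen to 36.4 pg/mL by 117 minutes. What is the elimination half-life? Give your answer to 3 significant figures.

21.6 minutes

Over Δt = 117 − 17.3 = 99.7 minutes, the level fell by a factor of 892/36.4 ≈ 24.505.
n = log₂(24.505) ≈ 4.615 half-lives, so t½ = 99.7/4.615 ≈ 21.603 minutes.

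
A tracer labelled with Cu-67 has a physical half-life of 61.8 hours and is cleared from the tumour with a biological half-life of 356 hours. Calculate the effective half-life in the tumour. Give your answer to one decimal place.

52.7 hours

1/t_eff = 1/t_phys + 1/t_biol = 1/61.8 + 1/356 = 0.01899 per hour.
t_eff = 61.8 × 356 / (61.8 + 356) ≈ 52.659 hours.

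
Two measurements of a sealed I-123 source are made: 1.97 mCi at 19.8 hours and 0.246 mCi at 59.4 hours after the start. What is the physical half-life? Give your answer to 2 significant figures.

Over Δt = 59.4 − 19.8 = 39.6 hours, the level fell by a factor of 1.97/0.246 ≈ 8.0081.
n = log₂(8.0081) ≈ 3.0015 half-lives, so t½ = 39.6/3.0015 ≈ 13.194 hours.

13 hours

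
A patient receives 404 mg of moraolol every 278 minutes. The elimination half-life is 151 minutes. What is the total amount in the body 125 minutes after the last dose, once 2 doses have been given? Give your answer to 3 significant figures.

291 mg

The 2 doses were given 403, 125 minutes ago.
Total = 404·(1/2)^(403/151) + 404·(1/2)^(125/151)
      = 63.529 + 227.61 ≈ 291.14 mg.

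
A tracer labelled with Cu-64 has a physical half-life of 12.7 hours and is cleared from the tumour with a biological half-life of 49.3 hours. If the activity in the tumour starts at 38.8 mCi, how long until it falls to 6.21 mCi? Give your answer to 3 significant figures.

26.7 hours

1/t_eff = 1/t_phys + 1/t_biol = 1/12.7 + 1/49.3 = 0.099024 per hour.
t_eff = 12.7 × 49.3 / (12.7 + 49.3) ≈ 10.099 hours.
n = log₂(38.8/6.21) ≈ 2.6434; t = 2.6434 × 10.099 ≈ 26.694 hours.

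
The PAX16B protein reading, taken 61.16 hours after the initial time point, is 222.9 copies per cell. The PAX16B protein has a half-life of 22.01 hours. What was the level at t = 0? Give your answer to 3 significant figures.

Number of half-lives elapsed: n = 61.16/22.01 ≈ 2.7787.
A₀ = A × 2^n = 222.9 × 2^2.7787 = 222.9 × 6.8625 ≈ 1529.7 copies per cell.

1530 copies per cell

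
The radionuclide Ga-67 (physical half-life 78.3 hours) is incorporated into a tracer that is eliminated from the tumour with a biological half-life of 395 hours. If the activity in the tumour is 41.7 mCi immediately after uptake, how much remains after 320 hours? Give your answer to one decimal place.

1.4 mCi

1/t_eff = 1/t_phys + 1/t_biol = 1/78.3 + 1/395 = 0.015303 per hour.
t_eff = 78.3 × 395 / (78.3 + 395) ≈ 65.347 hours.
Remaining = 41.7 × (1/2)^(320/65.347) = 41.7 × (1/2)^4.897 ≈ 1.3996 mCi.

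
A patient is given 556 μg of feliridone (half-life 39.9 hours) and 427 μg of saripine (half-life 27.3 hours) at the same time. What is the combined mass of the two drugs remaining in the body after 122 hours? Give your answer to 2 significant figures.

86 μg

feliridone: 556 × (1/2)^(122/39.9) = 556 × (1/2)^3.0576 ≈ 66.778 μg.
saripine: 427 × (1/2)^(122/27.3) = 427 × (1/2)^4.4689 ≈ 19.283 μg.
Total = 66.778 + 19.283 ≈ 86.06 μg.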